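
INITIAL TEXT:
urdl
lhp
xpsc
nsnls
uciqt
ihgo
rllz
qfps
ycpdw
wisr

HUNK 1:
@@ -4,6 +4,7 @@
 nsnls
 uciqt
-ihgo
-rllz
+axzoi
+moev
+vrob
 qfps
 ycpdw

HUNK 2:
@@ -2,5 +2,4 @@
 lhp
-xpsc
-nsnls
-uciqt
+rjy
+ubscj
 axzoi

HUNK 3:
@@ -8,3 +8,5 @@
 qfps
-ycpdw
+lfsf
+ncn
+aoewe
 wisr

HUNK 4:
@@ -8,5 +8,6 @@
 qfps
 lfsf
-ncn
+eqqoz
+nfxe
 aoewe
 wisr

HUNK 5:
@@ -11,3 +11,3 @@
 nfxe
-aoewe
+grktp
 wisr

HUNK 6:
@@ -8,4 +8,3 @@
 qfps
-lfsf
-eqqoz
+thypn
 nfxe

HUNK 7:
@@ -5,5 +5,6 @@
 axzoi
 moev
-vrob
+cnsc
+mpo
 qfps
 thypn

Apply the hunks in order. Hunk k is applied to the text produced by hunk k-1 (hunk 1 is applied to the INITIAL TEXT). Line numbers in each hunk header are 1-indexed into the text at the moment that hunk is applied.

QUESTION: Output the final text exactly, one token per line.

Answer: urdl
lhp
rjy
ubscj
axzoi
moev
cnsc
mpo
qfps
thypn
nfxe
grktp
wisr

Derivation:
Hunk 1: at line 4 remove [ihgo,rllz] add [axzoi,moev,vrob] -> 11 lines: urdl lhp xpsc nsnls uciqt axzoi moev vrob qfps ycpdw wisr
Hunk 2: at line 2 remove [xpsc,nsnls,uciqt] add [rjy,ubscj] -> 10 lines: urdl lhp rjy ubscj axzoi moev vrob qfps ycpdw wisr
Hunk 3: at line 8 remove [ycpdw] add [lfsf,ncn,aoewe] -> 12 lines: urdl lhp rjy ubscj axzoi moev vrob qfps lfsf ncn aoewe wisr
Hunk 4: at line 8 remove [ncn] add [eqqoz,nfxe] -> 13 lines: urdl lhp rjy ubscj axzoi moev vrob qfps lfsf eqqoz nfxe aoewe wisr
Hunk 5: at line 11 remove [aoewe] add [grktp] -> 13 lines: urdl lhp rjy ubscj axzoi moev vrob qfps lfsf eqqoz nfxe grktp wisr
Hunk 6: at line 8 remove [lfsf,eqqoz] add [thypn] -> 12 lines: urdl lhp rjy ubscj axzoi moev vrob qfps thypn nfxe grktp wisr
Hunk 7: at line 5 remove [vrob] add [cnsc,mpo] -> 13 lines: urdl lhp rjy ubscj axzoi moev cnsc mpo qfps thypn nfxe grktp wisr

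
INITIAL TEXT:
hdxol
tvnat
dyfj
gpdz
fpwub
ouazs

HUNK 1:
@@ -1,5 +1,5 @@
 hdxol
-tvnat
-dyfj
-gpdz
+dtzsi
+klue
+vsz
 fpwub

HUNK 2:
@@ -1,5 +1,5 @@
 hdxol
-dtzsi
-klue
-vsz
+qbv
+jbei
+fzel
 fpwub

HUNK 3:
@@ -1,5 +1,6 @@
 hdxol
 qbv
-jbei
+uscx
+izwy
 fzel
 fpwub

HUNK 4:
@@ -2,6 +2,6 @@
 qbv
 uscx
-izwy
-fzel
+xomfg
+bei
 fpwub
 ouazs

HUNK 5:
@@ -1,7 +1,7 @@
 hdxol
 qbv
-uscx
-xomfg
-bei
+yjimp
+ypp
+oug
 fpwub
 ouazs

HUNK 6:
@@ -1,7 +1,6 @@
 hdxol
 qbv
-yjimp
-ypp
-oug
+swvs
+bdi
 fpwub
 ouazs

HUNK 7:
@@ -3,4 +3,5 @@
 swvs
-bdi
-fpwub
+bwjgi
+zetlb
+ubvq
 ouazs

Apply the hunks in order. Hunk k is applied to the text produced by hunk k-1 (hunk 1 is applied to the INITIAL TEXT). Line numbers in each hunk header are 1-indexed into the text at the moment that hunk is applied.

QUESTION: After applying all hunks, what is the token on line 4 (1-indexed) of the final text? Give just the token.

Hunk 1: at line 1 remove [tvnat,dyfj,gpdz] add [dtzsi,klue,vsz] -> 6 lines: hdxol dtzsi klue vsz fpwub ouazs
Hunk 2: at line 1 remove [dtzsi,klue,vsz] add [qbv,jbei,fzel] -> 6 lines: hdxol qbv jbei fzel fpwub ouazs
Hunk 3: at line 1 remove [jbei] add [uscx,izwy] -> 7 lines: hdxol qbv uscx izwy fzel fpwub ouazs
Hunk 4: at line 2 remove [izwy,fzel] add [xomfg,bei] -> 7 lines: hdxol qbv uscx xomfg bei fpwub ouazs
Hunk 5: at line 1 remove [uscx,xomfg,bei] add [yjimp,ypp,oug] -> 7 lines: hdxol qbv yjimp ypp oug fpwub ouazs
Hunk 6: at line 1 remove [yjimp,ypp,oug] add [swvs,bdi] -> 6 lines: hdxol qbv swvs bdi fpwub ouazs
Hunk 7: at line 3 remove [bdi,fpwub] add [bwjgi,zetlb,ubvq] -> 7 lines: hdxol qbv swvs bwjgi zetlb ubvq ouazs
Final line 4: bwjgi

Answer: bwjgi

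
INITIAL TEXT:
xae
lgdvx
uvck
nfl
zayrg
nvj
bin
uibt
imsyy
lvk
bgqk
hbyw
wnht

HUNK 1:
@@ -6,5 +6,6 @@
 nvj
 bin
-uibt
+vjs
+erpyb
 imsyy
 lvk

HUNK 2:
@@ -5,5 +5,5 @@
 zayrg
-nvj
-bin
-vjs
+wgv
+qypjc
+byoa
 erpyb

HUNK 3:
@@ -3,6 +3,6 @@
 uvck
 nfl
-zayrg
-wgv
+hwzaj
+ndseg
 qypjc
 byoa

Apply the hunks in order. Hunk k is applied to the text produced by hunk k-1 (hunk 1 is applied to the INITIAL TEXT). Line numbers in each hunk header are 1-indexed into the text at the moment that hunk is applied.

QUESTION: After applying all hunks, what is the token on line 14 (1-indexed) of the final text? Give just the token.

Hunk 1: at line 6 remove [uibt] add [vjs,erpyb] -> 14 lines: xae lgdvx uvck nfl zayrg nvj bin vjs erpyb imsyy lvk bgqk hbyw wnht
Hunk 2: at line 5 remove [nvj,bin,vjs] add [wgv,qypjc,byoa] -> 14 lines: xae lgdvx uvck nfl zayrg wgv qypjc byoa erpyb imsyy lvk bgqk hbyw wnht
Hunk 3: at line 3 remove [zayrg,wgv] add [hwzaj,ndseg] -> 14 lines: xae lgdvx uvck nfl hwzaj ndseg qypjc byoa erpyb imsyy lvk bgqk hbyw wnht
Final line 14: wnht

Answer: wnht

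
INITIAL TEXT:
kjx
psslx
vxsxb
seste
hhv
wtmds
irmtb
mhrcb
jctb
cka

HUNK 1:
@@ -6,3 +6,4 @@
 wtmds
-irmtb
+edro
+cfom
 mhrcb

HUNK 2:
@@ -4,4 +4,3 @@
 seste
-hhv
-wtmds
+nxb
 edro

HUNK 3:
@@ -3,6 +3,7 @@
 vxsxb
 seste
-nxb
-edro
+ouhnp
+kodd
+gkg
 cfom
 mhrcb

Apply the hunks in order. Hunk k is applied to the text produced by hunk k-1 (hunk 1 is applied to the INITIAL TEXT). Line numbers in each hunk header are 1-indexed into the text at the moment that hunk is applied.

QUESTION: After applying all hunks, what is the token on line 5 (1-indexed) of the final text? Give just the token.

Answer: ouhnp

Derivation:
Hunk 1: at line 6 remove [irmtb] add [edro,cfom] -> 11 lines: kjx psslx vxsxb seste hhv wtmds edro cfom mhrcb jctb cka
Hunk 2: at line 4 remove [hhv,wtmds] add [nxb] -> 10 lines: kjx psslx vxsxb seste nxb edro cfom mhrcb jctb cka
Hunk 3: at line 3 remove [nxb,edro] add [ouhnp,kodd,gkg] -> 11 lines: kjx psslx vxsxb seste ouhnp kodd gkg cfom mhrcb jctb cka
Final line 5: ouhnp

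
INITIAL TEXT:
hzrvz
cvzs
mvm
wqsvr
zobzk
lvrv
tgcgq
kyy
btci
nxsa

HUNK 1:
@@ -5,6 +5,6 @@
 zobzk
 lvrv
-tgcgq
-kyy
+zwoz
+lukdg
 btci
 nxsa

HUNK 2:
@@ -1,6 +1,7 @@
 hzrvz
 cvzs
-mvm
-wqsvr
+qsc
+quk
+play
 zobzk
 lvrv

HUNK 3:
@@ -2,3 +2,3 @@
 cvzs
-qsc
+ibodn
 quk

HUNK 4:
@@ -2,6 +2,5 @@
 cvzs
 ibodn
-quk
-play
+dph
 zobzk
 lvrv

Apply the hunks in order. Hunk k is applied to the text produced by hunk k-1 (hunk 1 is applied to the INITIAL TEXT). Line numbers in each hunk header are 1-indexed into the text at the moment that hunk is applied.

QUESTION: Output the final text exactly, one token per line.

Answer: hzrvz
cvzs
ibodn
dph
zobzk
lvrv
zwoz
lukdg
btci
nxsa

Derivation:
Hunk 1: at line 5 remove [tgcgq,kyy] add [zwoz,lukdg] -> 10 lines: hzrvz cvzs mvm wqsvr zobzk lvrv zwoz lukdg btci nxsa
Hunk 2: at line 1 remove [mvm,wqsvr] add [qsc,quk,play] -> 11 lines: hzrvz cvzs qsc quk play zobzk lvrv zwoz lukdg btci nxsa
Hunk 3: at line 2 remove [qsc] add [ibodn] -> 11 lines: hzrvz cvzs ibodn quk play zobzk lvrv zwoz lukdg btci nxsa
Hunk 4: at line 2 remove [quk,play] add [dph] -> 10 lines: hzrvz cvzs ibodn dph zobzk lvrv zwoz lukdg btci nxsa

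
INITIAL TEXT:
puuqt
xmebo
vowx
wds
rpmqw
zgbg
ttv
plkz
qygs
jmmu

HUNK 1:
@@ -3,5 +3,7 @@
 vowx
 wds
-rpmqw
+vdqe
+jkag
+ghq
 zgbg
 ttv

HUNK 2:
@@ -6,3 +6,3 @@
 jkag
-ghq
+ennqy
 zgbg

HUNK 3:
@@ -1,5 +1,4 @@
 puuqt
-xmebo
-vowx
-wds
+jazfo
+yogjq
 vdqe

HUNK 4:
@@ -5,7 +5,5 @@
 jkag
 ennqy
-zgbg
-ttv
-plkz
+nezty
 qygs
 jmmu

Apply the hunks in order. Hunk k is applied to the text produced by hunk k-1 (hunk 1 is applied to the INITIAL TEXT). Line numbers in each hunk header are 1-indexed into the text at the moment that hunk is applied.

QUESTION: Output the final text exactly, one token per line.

Answer: puuqt
jazfo
yogjq
vdqe
jkag
ennqy
nezty
qygs
jmmu

Derivation:
Hunk 1: at line 3 remove [rpmqw] add [vdqe,jkag,ghq] -> 12 lines: puuqt xmebo vowx wds vdqe jkag ghq zgbg ttv plkz qygs jmmu
Hunk 2: at line 6 remove [ghq] add [ennqy] -> 12 lines: puuqt xmebo vowx wds vdqe jkag ennqy zgbg ttv plkz qygs jmmu
Hunk 3: at line 1 remove [xmebo,vowx,wds] add [jazfo,yogjq] -> 11 lines: puuqt jazfo yogjq vdqe jkag ennqy zgbg ttv plkz qygs jmmu
Hunk 4: at line 5 remove [zgbg,ttv,plkz] add [nezty] -> 9 lines: puuqt jazfo yogjq vdqe jkag ennqy nezty qygs jmmu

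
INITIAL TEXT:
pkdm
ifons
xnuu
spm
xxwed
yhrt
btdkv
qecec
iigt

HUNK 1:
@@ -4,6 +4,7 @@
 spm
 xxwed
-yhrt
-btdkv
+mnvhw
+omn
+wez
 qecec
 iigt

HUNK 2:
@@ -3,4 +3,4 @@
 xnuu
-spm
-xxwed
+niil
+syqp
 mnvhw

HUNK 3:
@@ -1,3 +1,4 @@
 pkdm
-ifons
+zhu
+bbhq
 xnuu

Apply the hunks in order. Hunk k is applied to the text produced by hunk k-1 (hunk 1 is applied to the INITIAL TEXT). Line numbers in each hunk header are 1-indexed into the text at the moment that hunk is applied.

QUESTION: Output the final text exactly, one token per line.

Answer: pkdm
zhu
bbhq
xnuu
niil
syqp
mnvhw
omn
wez
qecec
iigt

Derivation:
Hunk 1: at line 4 remove [yhrt,btdkv] add [mnvhw,omn,wez] -> 10 lines: pkdm ifons xnuu spm xxwed mnvhw omn wez qecec iigt
Hunk 2: at line 3 remove [spm,xxwed] add [niil,syqp] -> 10 lines: pkdm ifons xnuu niil syqp mnvhw omn wez qecec iigt
Hunk 3: at line 1 remove [ifons] add [zhu,bbhq] -> 11 lines: pkdm zhu bbhq xnuu niil syqp mnvhw omn wez qecec iigt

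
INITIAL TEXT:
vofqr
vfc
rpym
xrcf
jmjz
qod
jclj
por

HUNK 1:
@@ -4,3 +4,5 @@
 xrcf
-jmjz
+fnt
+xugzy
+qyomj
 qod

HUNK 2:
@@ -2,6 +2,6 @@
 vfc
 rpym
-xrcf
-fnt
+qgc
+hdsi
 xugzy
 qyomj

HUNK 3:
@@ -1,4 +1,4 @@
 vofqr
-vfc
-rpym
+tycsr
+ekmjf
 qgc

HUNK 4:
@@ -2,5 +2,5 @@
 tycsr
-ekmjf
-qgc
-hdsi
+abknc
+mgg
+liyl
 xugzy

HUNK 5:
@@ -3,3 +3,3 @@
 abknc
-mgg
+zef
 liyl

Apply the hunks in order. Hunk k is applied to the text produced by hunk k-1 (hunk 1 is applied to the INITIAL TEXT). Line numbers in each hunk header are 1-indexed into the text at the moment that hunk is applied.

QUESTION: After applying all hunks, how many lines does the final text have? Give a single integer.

Answer: 10

Derivation:
Hunk 1: at line 4 remove [jmjz] add [fnt,xugzy,qyomj] -> 10 lines: vofqr vfc rpym xrcf fnt xugzy qyomj qod jclj por
Hunk 2: at line 2 remove [xrcf,fnt] add [qgc,hdsi] -> 10 lines: vofqr vfc rpym qgc hdsi xugzy qyomj qod jclj por
Hunk 3: at line 1 remove [vfc,rpym] add [tycsr,ekmjf] -> 10 lines: vofqr tycsr ekmjf qgc hdsi xugzy qyomj qod jclj por
Hunk 4: at line 2 remove [ekmjf,qgc,hdsi] add [abknc,mgg,liyl] -> 10 lines: vofqr tycsr abknc mgg liyl xugzy qyomj qod jclj por
Hunk 5: at line 3 remove [mgg] add [zef] -> 10 lines: vofqr tycsr abknc zef liyl xugzy qyomj qod jclj por
Final line count: 10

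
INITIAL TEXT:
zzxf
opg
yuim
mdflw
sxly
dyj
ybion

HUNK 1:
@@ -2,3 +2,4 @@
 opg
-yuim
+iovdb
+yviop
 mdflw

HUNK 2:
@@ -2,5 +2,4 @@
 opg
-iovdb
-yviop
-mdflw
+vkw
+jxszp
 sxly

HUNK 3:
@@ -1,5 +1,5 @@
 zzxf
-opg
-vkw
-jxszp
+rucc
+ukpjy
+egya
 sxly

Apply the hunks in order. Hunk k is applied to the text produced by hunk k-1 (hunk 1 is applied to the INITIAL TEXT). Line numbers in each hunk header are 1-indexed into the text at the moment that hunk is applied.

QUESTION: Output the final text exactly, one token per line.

Answer: zzxf
rucc
ukpjy
egya
sxly
dyj
ybion

Derivation:
Hunk 1: at line 2 remove [yuim] add [iovdb,yviop] -> 8 lines: zzxf opg iovdb yviop mdflw sxly dyj ybion
Hunk 2: at line 2 remove [iovdb,yviop,mdflw] add [vkw,jxszp] -> 7 lines: zzxf opg vkw jxszp sxly dyj ybion
Hunk 3: at line 1 remove [opg,vkw,jxszp] add [rucc,ukpjy,egya] -> 7 lines: zzxf rucc ukpjy egya sxly dyj ybion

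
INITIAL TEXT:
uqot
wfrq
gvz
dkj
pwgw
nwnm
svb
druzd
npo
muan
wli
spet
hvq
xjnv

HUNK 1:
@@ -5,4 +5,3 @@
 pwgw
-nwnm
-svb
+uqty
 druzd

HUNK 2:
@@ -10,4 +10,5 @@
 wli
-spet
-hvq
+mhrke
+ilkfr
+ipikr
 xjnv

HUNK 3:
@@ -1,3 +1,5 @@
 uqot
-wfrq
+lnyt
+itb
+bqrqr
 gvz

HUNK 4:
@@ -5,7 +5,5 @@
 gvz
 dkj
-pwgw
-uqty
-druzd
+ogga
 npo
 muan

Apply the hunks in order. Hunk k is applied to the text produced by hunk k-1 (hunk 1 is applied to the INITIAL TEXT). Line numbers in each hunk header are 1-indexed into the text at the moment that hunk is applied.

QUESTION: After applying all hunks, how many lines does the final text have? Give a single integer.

Hunk 1: at line 5 remove [nwnm,svb] add [uqty] -> 13 lines: uqot wfrq gvz dkj pwgw uqty druzd npo muan wli spet hvq xjnv
Hunk 2: at line 10 remove [spet,hvq] add [mhrke,ilkfr,ipikr] -> 14 lines: uqot wfrq gvz dkj pwgw uqty druzd npo muan wli mhrke ilkfr ipikr xjnv
Hunk 3: at line 1 remove [wfrq] add [lnyt,itb,bqrqr] -> 16 lines: uqot lnyt itb bqrqr gvz dkj pwgw uqty druzd npo muan wli mhrke ilkfr ipikr xjnv
Hunk 4: at line 5 remove [pwgw,uqty,druzd] add [ogga] -> 14 lines: uqot lnyt itb bqrqr gvz dkj ogga npo muan wli mhrke ilkfr ipikr xjnv
Final line count: 14

Answer: 14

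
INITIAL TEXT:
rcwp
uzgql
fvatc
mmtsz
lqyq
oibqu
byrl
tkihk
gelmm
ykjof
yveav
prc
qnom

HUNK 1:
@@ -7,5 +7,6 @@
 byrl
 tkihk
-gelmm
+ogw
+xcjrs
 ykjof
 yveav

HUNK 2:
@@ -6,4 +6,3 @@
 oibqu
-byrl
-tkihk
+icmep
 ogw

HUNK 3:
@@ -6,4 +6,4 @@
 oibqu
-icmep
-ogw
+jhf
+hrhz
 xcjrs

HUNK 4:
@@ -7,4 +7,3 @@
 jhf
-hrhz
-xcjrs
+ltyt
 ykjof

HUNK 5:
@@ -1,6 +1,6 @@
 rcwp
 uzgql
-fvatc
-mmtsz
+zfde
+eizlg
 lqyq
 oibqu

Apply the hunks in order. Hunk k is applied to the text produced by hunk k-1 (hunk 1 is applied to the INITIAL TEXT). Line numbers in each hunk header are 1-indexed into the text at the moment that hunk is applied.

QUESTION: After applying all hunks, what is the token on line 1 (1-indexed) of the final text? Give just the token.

Hunk 1: at line 7 remove [gelmm] add [ogw,xcjrs] -> 14 lines: rcwp uzgql fvatc mmtsz lqyq oibqu byrl tkihk ogw xcjrs ykjof yveav prc qnom
Hunk 2: at line 6 remove [byrl,tkihk] add [icmep] -> 13 lines: rcwp uzgql fvatc mmtsz lqyq oibqu icmep ogw xcjrs ykjof yveav prc qnom
Hunk 3: at line 6 remove [icmep,ogw] add [jhf,hrhz] -> 13 lines: rcwp uzgql fvatc mmtsz lqyq oibqu jhf hrhz xcjrs ykjof yveav prc qnom
Hunk 4: at line 7 remove [hrhz,xcjrs] add [ltyt] -> 12 lines: rcwp uzgql fvatc mmtsz lqyq oibqu jhf ltyt ykjof yveav prc qnom
Hunk 5: at line 1 remove [fvatc,mmtsz] add [zfde,eizlg] -> 12 lines: rcwp uzgql zfde eizlg lqyq oibqu jhf ltyt ykjof yveav prc qnom
Final line 1: rcwp

Answer: rcwp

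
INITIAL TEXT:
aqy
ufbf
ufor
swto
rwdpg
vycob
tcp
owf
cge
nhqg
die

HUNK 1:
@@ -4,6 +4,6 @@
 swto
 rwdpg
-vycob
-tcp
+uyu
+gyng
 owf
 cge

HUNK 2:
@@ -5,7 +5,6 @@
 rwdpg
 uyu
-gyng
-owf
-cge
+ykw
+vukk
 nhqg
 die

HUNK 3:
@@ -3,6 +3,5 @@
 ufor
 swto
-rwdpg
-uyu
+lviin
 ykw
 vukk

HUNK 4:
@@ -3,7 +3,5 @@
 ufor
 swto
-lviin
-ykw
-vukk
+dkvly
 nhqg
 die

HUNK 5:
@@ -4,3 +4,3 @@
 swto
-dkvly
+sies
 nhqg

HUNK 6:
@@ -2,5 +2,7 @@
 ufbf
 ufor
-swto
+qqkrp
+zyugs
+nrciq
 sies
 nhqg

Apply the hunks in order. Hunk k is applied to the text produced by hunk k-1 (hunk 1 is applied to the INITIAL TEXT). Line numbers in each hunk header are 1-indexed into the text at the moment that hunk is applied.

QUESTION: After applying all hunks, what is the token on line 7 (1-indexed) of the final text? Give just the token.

Hunk 1: at line 4 remove [vycob,tcp] add [uyu,gyng] -> 11 lines: aqy ufbf ufor swto rwdpg uyu gyng owf cge nhqg die
Hunk 2: at line 5 remove [gyng,owf,cge] add [ykw,vukk] -> 10 lines: aqy ufbf ufor swto rwdpg uyu ykw vukk nhqg die
Hunk 3: at line 3 remove [rwdpg,uyu] add [lviin] -> 9 lines: aqy ufbf ufor swto lviin ykw vukk nhqg die
Hunk 4: at line 3 remove [lviin,ykw,vukk] add [dkvly] -> 7 lines: aqy ufbf ufor swto dkvly nhqg die
Hunk 5: at line 4 remove [dkvly] add [sies] -> 7 lines: aqy ufbf ufor swto sies nhqg die
Hunk 6: at line 2 remove [swto] add [qqkrp,zyugs,nrciq] -> 9 lines: aqy ufbf ufor qqkrp zyugs nrciq sies nhqg die
Final line 7: sies

Answer: sies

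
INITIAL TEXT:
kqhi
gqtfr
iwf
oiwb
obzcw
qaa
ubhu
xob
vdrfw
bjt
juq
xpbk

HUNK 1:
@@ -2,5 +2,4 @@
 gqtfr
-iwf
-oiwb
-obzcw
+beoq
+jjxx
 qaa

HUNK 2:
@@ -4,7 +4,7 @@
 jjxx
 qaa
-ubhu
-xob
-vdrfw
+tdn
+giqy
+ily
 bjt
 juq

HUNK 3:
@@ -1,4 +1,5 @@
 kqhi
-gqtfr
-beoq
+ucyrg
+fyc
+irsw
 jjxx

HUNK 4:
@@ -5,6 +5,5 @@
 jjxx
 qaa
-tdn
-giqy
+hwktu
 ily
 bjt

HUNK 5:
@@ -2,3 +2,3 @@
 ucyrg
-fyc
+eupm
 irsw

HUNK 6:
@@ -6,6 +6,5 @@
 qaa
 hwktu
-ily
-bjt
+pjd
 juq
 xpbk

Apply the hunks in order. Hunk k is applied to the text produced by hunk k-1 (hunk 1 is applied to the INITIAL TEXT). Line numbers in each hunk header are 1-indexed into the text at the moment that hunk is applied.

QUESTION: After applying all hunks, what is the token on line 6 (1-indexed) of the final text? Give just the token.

Hunk 1: at line 2 remove [iwf,oiwb,obzcw] add [beoq,jjxx] -> 11 lines: kqhi gqtfr beoq jjxx qaa ubhu xob vdrfw bjt juq xpbk
Hunk 2: at line 4 remove [ubhu,xob,vdrfw] add [tdn,giqy,ily] -> 11 lines: kqhi gqtfr beoq jjxx qaa tdn giqy ily bjt juq xpbk
Hunk 3: at line 1 remove [gqtfr,beoq] add [ucyrg,fyc,irsw] -> 12 lines: kqhi ucyrg fyc irsw jjxx qaa tdn giqy ily bjt juq xpbk
Hunk 4: at line 5 remove [tdn,giqy] add [hwktu] -> 11 lines: kqhi ucyrg fyc irsw jjxx qaa hwktu ily bjt juq xpbk
Hunk 5: at line 2 remove [fyc] add [eupm] -> 11 lines: kqhi ucyrg eupm irsw jjxx qaa hwktu ily bjt juq xpbk
Hunk 6: at line 6 remove [ily,bjt] add [pjd] -> 10 lines: kqhi ucyrg eupm irsw jjxx qaa hwktu pjd juq xpbk
Final line 6: qaa

Answer: qaa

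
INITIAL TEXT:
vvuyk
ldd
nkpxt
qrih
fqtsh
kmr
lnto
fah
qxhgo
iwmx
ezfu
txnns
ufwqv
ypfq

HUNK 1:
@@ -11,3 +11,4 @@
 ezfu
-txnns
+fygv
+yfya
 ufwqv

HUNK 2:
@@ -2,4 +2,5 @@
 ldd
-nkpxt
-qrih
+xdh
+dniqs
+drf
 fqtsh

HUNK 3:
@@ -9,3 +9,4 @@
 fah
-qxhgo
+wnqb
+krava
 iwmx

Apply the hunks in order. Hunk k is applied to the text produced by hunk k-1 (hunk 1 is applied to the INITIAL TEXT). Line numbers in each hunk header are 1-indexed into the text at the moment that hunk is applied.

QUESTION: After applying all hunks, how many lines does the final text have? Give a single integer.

Hunk 1: at line 11 remove [txnns] add [fygv,yfya] -> 15 lines: vvuyk ldd nkpxt qrih fqtsh kmr lnto fah qxhgo iwmx ezfu fygv yfya ufwqv ypfq
Hunk 2: at line 2 remove [nkpxt,qrih] add [xdh,dniqs,drf] -> 16 lines: vvuyk ldd xdh dniqs drf fqtsh kmr lnto fah qxhgo iwmx ezfu fygv yfya ufwqv ypfq
Hunk 3: at line 9 remove [qxhgo] add [wnqb,krava] -> 17 lines: vvuyk ldd xdh dniqs drf fqtsh kmr lnto fah wnqb krava iwmx ezfu fygv yfya ufwqv ypfq
Final line count: 17

Answer: 17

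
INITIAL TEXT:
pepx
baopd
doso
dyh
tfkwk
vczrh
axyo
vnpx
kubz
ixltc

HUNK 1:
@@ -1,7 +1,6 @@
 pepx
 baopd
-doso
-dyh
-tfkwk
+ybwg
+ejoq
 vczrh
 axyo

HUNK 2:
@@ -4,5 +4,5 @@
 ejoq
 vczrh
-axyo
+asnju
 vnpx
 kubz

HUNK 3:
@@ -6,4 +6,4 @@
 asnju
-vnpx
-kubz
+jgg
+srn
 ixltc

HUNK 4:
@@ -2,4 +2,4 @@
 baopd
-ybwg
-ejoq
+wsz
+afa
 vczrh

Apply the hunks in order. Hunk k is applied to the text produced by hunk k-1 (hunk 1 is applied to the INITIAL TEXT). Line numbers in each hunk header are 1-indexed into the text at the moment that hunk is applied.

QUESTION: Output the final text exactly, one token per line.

Hunk 1: at line 1 remove [doso,dyh,tfkwk] add [ybwg,ejoq] -> 9 lines: pepx baopd ybwg ejoq vczrh axyo vnpx kubz ixltc
Hunk 2: at line 4 remove [axyo] add [asnju] -> 9 lines: pepx baopd ybwg ejoq vczrh asnju vnpx kubz ixltc
Hunk 3: at line 6 remove [vnpx,kubz] add [jgg,srn] -> 9 lines: pepx baopd ybwg ejoq vczrh asnju jgg srn ixltc
Hunk 4: at line 2 remove [ybwg,ejoq] add [wsz,afa] -> 9 lines: pepx baopd wsz afa vczrh asnju jgg srn ixltc

Answer: pepx
baopd
wsz
afa
vczrh
asnju
jgg
srn
ixltc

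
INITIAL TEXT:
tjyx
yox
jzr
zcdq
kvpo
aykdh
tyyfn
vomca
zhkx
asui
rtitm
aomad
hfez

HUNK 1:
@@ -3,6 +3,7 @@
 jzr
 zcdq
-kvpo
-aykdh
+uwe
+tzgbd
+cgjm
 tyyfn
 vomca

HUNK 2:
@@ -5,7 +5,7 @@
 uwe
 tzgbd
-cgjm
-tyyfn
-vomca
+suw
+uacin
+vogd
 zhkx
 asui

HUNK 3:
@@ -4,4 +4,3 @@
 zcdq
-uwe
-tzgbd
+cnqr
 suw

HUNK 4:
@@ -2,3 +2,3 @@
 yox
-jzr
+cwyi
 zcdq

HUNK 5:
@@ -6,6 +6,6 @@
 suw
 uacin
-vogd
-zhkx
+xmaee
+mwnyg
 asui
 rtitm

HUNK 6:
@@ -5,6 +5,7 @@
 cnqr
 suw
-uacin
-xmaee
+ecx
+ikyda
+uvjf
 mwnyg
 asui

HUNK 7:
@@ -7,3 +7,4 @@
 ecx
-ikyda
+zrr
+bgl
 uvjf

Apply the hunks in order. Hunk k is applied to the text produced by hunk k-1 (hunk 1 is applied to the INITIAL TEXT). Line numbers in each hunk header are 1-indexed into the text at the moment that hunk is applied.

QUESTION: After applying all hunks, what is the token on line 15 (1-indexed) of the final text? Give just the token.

Hunk 1: at line 3 remove [kvpo,aykdh] add [uwe,tzgbd,cgjm] -> 14 lines: tjyx yox jzr zcdq uwe tzgbd cgjm tyyfn vomca zhkx asui rtitm aomad hfez
Hunk 2: at line 5 remove [cgjm,tyyfn,vomca] add [suw,uacin,vogd] -> 14 lines: tjyx yox jzr zcdq uwe tzgbd suw uacin vogd zhkx asui rtitm aomad hfez
Hunk 3: at line 4 remove [uwe,tzgbd] add [cnqr] -> 13 lines: tjyx yox jzr zcdq cnqr suw uacin vogd zhkx asui rtitm aomad hfez
Hunk 4: at line 2 remove [jzr] add [cwyi] -> 13 lines: tjyx yox cwyi zcdq cnqr suw uacin vogd zhkx asui rtitm aomad hfez
Hunk 5: at line 6 remove [vogd,zhkx] add [xmaee,mwnyg] -> 13 lines: tjyx yox cwyi zcdq cnqr suw uacin xmaee mwnyg asui rtitm aomad hfez
Hunk 6: at line 5 remove [uacin,xmaee] add [ecx,ikyda,uvjf] -> 14 lines: tjyx yox cwyi zcdq cnqr suw ecx ikyda uvjf mwnyg asui rtitm aomad hfez
Hunk 7: at line 7 remove [ikyda] add [zrr,bgl] -> 15 lines: tjyx yox cwyi zcdq cnqr suw ecx zrr bgl uvjf mwnyg asui rtitm aomad hfez
Final line 15: hfez

Answer: hfez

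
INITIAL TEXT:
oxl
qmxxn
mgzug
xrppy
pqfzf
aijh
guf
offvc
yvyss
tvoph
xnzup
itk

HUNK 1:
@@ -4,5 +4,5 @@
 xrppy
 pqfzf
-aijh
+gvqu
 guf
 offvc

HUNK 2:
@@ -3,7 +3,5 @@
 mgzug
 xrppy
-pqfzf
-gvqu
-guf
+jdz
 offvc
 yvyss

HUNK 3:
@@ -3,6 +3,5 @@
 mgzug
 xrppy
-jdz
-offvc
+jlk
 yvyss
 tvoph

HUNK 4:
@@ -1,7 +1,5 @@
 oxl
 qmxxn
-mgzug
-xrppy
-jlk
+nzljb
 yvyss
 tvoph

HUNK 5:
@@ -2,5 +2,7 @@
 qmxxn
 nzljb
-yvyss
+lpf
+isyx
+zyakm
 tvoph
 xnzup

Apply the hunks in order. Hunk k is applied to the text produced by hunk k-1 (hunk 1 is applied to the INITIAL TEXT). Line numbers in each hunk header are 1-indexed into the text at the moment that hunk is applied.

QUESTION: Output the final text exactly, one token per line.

Hunk 1: at line 4 remove [aijh] add [gvqu] -> 12 lines: oxl qmxxn mgzug xrppy pqfzf gvqu guf offvc yvyss tvoph xnzup itk
Hunk 2: at line 3 remove [pqfzf,gvqu,guf] add [jdz] -> 10 lines: oxl qmxxn mgzug xrppy jdz offvc yvyss tvoph xnzup itk
Hunk 3: at line 3 remove [jdz,offvc] add [jlk] -> 9 lines: oxl qmxxn mgzug xrppy jlk yvyss tvoph xnzup itk
Hunk 4: at line 1 remove [mgzug,xrppy,jlk] add [nzljb] -> 7 lines: oxl qmxxn nzljb yvyss tvoph xnzup itk
Hunk 5: at line 2 remove [yvyss] add [lpf,isyx,zyakm] -> 9 lines: oxl qmxxn nzljb lpf isyx zyakm tvoph xnzup itk

Answer: oxl
qmxxn
nzljb
lpf
isyx
zyakm
tvoph
xnzup
itk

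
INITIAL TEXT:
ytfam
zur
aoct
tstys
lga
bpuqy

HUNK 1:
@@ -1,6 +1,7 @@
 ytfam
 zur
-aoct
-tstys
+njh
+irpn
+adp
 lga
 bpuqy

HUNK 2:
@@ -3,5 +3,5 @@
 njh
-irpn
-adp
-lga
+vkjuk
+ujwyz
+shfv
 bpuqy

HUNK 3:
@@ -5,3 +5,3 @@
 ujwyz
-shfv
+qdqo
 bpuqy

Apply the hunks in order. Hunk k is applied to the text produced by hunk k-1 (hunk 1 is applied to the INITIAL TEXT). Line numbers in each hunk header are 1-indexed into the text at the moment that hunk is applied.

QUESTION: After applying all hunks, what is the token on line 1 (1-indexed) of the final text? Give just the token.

Answer: ytfam

Derivation:
Hunk 1: at line 1 remove [aoct,tstys] add [njh,irpn,adp] -> 7 lines: ytfam zur njh irpn adp lga bpuqy
Hunk 2: at line 3 remove [irpn,adp,lga] add [vkjuk,ujwyz,shfv] -> 7 lines: ytfam zur njh vkjuk ujwyz shfv bpuqy
Hunk 3: at line 5 remove [shfv] add [qdqo] -> 7 lines: ytfam zur njh vkjuk ujwyz qdqo bpuqy
Final line 1: ytfam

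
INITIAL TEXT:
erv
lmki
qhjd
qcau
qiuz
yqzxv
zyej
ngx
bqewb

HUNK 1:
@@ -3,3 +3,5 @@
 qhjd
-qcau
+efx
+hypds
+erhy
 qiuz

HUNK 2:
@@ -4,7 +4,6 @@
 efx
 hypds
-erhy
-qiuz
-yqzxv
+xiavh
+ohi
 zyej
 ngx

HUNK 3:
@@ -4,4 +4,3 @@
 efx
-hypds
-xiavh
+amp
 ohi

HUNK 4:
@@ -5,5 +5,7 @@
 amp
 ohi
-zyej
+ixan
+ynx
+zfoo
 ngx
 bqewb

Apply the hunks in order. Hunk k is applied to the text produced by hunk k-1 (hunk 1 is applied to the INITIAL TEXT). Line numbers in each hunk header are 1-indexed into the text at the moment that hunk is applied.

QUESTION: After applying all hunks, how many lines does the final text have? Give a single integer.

Hunk 1: at line 3 remove [qcau] add [efx,hypds,erhy] -> 11 lines: erv lmki qhjd efx hypds erhy qiuz yqzxv zyej ngx bqewb
Hunk 2: at line 4 remove [erhy,qiuz,yqzxv] add [xiavh,ohi] -> 10 lines: erv lmki qhjd efx hypds xiavh ohi zyej ngx bqewb
Hunk 3: at line 4 remove [hypds,xiavh] add [amp] -> 9 lines: erv lmki qhjd efx amp ohi zyej ngx bqewb
Hunk 4: at line 5 remove [zyej] add [ixan,ynx,zfoo] -> 11 lines: erv lmki qhjd efx amp ohi ixan ynx zfoo ngx bqewb
Final line count: 11

Answer: 11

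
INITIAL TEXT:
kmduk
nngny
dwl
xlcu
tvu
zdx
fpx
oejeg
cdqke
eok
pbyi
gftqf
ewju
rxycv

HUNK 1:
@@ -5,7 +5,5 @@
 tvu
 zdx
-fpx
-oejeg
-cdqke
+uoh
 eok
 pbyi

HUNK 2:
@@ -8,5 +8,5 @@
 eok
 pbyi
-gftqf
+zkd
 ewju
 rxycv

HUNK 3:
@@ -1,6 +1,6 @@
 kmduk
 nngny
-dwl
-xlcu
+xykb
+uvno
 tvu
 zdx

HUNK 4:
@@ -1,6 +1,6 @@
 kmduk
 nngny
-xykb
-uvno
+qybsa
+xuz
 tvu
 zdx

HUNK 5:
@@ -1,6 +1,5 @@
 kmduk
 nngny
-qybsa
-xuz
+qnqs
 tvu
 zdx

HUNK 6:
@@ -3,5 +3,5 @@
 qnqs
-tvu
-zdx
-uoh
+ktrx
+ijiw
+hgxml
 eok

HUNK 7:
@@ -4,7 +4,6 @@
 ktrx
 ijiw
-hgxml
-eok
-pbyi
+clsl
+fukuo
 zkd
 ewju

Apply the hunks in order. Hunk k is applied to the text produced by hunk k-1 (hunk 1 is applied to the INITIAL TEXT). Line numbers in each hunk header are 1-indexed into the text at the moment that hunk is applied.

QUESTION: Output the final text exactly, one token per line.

Answer: kmduk
nngny
qnqs
ktrx
ijiw
clsl
fukuo
zkd
ewju
rxycv

Derivation:
Hunk 1: at line 5 remove [fpx,oejeg,cdqke] add [uoh] -> 12 lines: kmduk nngny dwl xlcu tvu zdx uoh eok pbyi gftqf ewju rxycv
Hunk 2: at line 8 remove [gftqf] add [zkd] -> 12 lines: kmduk nngny dwl xlcu tvu zdx uoh eok pbyi zkd ewju rxycv
Hunk 3: at line 1 remove [dwl,xlcu] add [xykb,uvno] -> 12 lines: kmduk nngny xykb uvno tvu zdx uoh eok pbyi zkd ewju rxycv
Hunk 4: at line 1 remove [xykb,uvno] add [qybsa,xuz] -> 12 lines: kmduk nngny qybsa xuz tvu zdx uoh eok pbyi zkd ewju rxycv
Hunk 5: at line 1 remove [qybsa,xuz] add [qnqs] -> 11 lines: kmduk nngny qnqs tvu zdx uoh eok pbyi zkd ewju rxycv
Hunk 6: at line 3 remove [tvu,zdx,uoh] add [ktrx,ijiw,hgxml] -> 11 lines: kmduk nngny qnqs ktrx ijiw hgxml eok pbyi zkd ewju rxycv
Hunk 7: at line 4 remove [hgxml,eok,pbyi] add [clsl,fukuo] -> 10 lines: kmduk nngny qnqs ktrx ijiw clsl fukuo zkd ewju rxycv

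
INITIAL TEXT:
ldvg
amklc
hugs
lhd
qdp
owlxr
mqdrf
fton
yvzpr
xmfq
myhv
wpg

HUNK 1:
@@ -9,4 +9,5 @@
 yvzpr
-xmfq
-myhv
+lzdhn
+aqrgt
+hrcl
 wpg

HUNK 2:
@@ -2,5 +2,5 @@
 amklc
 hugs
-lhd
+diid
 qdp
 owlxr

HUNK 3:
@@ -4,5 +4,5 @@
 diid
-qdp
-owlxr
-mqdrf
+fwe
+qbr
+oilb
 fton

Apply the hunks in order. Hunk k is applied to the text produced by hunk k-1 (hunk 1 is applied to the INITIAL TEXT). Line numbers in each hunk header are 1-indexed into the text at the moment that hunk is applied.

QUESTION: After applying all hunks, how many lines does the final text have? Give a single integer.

Answer: 13

Derivation:
Hunk 1: at line 9 remove [xmfq,myhv] add [lzdhn,aqrgt,hrcl] -> 13 lines: ldvg amklc hugs lhd qdp owlxr mqdrf fton yvzpr lzdhn aqrgt hrcl wpg
Hunk 2: at line 2 remove [lhd] add [diid] -> 13 lines: ldvg amklc hugs diid qdp owlxr mqdrf fton yvzpr lzdhn aqrgt hrcl wpg
Hunk 3: at line 4 remove [qdp,owlxr,mqdrf] add [fwe,qbr,oilb] -> 13 lines: ldvg amklc hugs diid fwe qbr oilb fton yvzpr lzdhn aqrgt hrcl wpg
Final line count: 13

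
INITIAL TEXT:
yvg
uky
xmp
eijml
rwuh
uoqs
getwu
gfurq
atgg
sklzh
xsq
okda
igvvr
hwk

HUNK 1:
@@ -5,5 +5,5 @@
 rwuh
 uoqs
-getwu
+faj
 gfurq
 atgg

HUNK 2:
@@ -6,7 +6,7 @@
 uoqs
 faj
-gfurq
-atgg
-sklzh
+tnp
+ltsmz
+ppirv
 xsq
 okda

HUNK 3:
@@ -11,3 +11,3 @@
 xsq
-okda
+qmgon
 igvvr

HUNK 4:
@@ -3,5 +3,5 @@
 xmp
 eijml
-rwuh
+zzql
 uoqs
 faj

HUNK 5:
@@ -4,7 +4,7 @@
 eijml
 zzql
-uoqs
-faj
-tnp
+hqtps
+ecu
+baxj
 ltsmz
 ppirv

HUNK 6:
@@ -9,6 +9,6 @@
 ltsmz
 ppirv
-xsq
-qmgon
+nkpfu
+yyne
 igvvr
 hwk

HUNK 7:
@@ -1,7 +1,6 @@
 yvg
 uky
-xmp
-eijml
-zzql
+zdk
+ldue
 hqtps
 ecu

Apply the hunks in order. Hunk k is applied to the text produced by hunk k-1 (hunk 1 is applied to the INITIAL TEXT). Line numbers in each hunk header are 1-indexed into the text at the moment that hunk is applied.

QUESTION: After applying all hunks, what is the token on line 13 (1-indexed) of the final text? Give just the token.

Answer: hwk

Derivation:
Hunk 1: at line 5 remove [getwu] add [faj] -> 14 lines: yvg uky xmp eijml rwuh uoqs faj gfurq atgg sklzh xsq okda igvvr hwk
Hunk 2: at line 6 remove [gfurq,atgg,sklzh] add [tnp,ltsmz,ppirv] -> 14 lines: yvg uky xmp eijml rwuh uoqs faj tnp ltsmz ppirv xsq okda igvvr hwk
Hunk 3: at line 11 remove [okda] add [qmgon] -> 14 lines: yvg uky xmp eijml rwuh uoqs faj tnp ltsmz ppirv xsq qmgon igvvr hwk
Hunk 4: at line 3 remove [rwuh] add [zzql] -> 14 lines: yvg uky xmp eijml zzql uoqs faj tnp ltsmz ppirv xsq qmgon igvvr hwk
Hunk 5: at line 4 remove [uoqs,faj,tnp] add [hqtps,ecu,baxj] -> 14 lines: yvg uky xmp eijml zzql hqtps ecu baxj ltsmz ppirv xsq qmgon igvvr hwk
Hunk 6: at line 9 remove [xsq,qmgon] add [nkpfu,yyne] -> 14 lines: yvg uky xmp eijml zzql hqtps ecu baxj ltsmz ppirv nkpfu yyne igvvr hwk
Hunk 7: at line 1 remove [xmp,eijml,zzql] add [zdk,ldue] -> 13 lines: yvg uky zdk ldue hqtps ecu baxj ltsmz ppirv nkpfu yyne igvvr hwk
Final line 13: hwk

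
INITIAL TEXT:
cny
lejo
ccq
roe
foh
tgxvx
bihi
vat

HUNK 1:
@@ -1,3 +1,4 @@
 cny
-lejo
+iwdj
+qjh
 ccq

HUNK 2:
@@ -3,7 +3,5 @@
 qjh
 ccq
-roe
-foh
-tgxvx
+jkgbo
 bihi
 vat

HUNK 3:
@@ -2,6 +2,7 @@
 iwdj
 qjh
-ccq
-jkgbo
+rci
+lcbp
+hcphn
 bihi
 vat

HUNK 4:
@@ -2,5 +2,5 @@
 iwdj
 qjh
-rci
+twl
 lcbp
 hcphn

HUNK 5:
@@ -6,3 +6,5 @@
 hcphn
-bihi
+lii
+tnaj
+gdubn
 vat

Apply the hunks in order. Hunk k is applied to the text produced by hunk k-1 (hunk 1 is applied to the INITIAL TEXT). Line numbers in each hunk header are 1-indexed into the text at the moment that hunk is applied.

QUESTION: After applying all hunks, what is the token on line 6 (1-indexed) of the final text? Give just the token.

Hunk 1: at line 1 remove [lejo] add [iwdj,qjh] -> 9 lines: cny iwdj qjh ccq roe foh tgxvx bihi vat
Hunk 2: at line 3 remove [roe,foh,tgxvx] add [jkgbo] -> 7 lines: cny iwdj qjh ccq jkgbo bihi vat
Hunk 3: at line 2 remove [ccq,jkgbo] add [rci,lcbp,hcphn] -> 8 lines: cny iwdj qjh rci lcbp hcphn bihi vat
Hunk 4: at line 2 remove [rci] add [twl] -> 8 lines: cny iwdj qjh twl lcbp hcphn bihi vat
Hunk 5: at line 6 remove [bihi] add [lii,tnaj,gdubn] -> 10 lines: cny iwdj qjh twl lcbp hcphn lii tnaj gdubn vat
Final line 6: hcphn

Answer: hcphn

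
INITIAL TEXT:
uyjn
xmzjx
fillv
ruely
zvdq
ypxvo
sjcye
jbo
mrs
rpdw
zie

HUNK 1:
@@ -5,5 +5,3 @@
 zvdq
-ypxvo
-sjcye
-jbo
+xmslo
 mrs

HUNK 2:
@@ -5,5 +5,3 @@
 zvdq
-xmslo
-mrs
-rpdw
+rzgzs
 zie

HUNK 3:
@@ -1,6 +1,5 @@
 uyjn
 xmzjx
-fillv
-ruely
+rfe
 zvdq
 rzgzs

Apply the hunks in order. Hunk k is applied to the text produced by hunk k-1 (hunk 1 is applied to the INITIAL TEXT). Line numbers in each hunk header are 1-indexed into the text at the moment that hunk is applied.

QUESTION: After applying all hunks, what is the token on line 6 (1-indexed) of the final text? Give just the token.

Hunk 1: at line 5 remove [ypxvo,sjcye,jbo] add [xmslo] -> 9 lines: uyjn xmzjx fillv ruely zvdq xmslo mrs rpdw zie
Hunk 2: at line 5 remove [xmslo,mrs,rpdw] add [rzgzs] -> 7 lines: uyjn xmzjx fillv ruely zvdq rzgzs zie
Hunk 3: at line 1 remove [fillv,ruely] add [rfe] -> 6 lines: uyjn xmzjx rfe zvdq rzgzs zie
Final line 6: zie

Answer: zie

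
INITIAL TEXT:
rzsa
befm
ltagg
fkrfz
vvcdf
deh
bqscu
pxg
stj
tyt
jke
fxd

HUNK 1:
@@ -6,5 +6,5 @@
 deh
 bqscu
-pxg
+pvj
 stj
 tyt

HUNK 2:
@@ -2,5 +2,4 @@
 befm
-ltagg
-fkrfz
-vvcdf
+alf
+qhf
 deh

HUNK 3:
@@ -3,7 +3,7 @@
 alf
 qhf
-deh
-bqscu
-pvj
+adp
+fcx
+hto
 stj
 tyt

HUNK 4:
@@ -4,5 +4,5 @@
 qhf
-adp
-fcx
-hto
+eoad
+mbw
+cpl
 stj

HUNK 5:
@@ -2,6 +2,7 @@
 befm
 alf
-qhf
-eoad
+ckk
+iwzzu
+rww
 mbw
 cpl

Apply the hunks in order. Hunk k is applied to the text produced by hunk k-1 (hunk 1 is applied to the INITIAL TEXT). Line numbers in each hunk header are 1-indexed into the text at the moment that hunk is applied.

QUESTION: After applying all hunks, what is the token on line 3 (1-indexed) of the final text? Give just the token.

Hunk 1: at line 6 remove [pxg] add [pvj] -> 12 lines: rzsa befm ltagg fkrfz vvcdf deh bqscu pvj stj tyt jke fxd
Hunk 2: at line 2 remove [ltagg,fkrfz,vvcdf] add [alf,qhf] -> 11 lines: rzsa befm alf qhf deh bqscu pvj stj tyt jke fxd
Hunk 3: at line 3 remove [deh,bqscu,pvj] add [adp,fcx,hto] -> 11 lines: rzsa befm alf qhf adp fcx hto stj tyt jke fxd
Hunk 4: at line 4 remove [adp,fcx,hto] add [eoad,mbw,cpl] -> 11 lines: rzsa befm alf qhf eoad mbw cpl stj tyt jke fxd
Hunk 5: at line 2 remove [qhf,eoad] add [ckk,iwzzu,rww] -> 12 lines: rzsa befm alf ckk iwzzu rww mbw cpl stj tyt jke fxd
Final line 3: alf

Answer: alf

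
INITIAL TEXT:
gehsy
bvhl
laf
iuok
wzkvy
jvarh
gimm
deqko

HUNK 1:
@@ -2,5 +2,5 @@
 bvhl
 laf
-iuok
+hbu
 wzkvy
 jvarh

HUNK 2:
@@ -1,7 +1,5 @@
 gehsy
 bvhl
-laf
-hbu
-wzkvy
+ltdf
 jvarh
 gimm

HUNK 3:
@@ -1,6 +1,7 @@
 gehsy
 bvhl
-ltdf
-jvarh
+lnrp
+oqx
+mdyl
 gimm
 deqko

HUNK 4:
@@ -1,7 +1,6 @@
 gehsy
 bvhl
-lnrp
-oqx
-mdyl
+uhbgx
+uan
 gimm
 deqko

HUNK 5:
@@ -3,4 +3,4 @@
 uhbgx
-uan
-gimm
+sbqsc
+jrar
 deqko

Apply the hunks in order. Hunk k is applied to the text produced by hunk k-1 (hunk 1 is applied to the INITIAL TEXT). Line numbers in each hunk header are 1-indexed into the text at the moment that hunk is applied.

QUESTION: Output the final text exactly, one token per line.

Answer: gehsy
bvhl
uhbgx
sbqsc
jrar
deqko

Derivation:
Hunk 1: at line 2 remove [iuok] add [hbu] -> 8 lines: gehsy bvhl laf hbu wzkvy jvarh gimm deqko
Hunk 2: at line 1 remove [laf,hbu,wzkvy] add [ltdf] -> 6 lines: gehsy bvhl ltdf jvarh gimm deqko
Hunk 3: at line 1 remove [ltdf,jvarh] add [lnrp,oqx,mdyl] -> 7 lines: gehsy bvhl lnrp oqx mdyl gimm deqko
Hunk 4: at line 1 remove [lnrp,oqx,mdyl] add [uhbgx,uan] -> 6 lines: gehsy bvhl uhbgx uan gimm deqko
Hunk 5: at line 3 remove [uan,gimm] add [sbqsc,jrar] -> 6 lines: gehsy bvhl uhbgx sbqsc jrar deqko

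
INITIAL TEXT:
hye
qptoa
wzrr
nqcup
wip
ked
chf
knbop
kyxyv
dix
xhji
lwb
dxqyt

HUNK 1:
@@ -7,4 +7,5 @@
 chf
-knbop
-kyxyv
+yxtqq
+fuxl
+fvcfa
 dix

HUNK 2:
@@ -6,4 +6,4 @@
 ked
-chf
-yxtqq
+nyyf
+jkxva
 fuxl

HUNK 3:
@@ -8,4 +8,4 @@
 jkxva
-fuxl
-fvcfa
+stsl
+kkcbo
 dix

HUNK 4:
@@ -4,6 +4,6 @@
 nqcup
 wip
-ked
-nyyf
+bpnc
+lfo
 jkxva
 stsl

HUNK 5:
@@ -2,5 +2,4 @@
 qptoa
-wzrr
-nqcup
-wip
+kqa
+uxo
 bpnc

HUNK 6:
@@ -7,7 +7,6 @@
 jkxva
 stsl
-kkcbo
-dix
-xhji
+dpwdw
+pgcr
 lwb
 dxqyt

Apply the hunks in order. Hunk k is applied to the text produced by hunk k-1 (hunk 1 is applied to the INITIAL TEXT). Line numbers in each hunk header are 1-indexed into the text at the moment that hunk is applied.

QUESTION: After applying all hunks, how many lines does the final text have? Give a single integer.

Answer: 12

Derivation:
Hunk 1: at line 7 remove [knbop,kyxyv] add [yxtqq,fuxl,fvcfa] -> 14 lines: hye qptoa wzrr nqcup wip ked chf yxtqq fuxl fvcfa dix xhji lwb dxqyt
Hunk 2: at line 6 remove [chf,yxtqq] add [nyyf,jkxva] -> 14 lines: hye qptoa wzrr nqcup wip ked nyyf jkxva fuxl fvcfa dix xhji lwb dxqyt
Hunk 3: at line 8 remove [fuxl,fvcfa] add [stsl,kkcbo] -> 14 lines: hye qptoa wzrr nqcup wip ked nyyf jkxva stsl kkcbo dix xhji lwb dxqyt
Hunk 4: at line 4 remove [ked,nyyf] add [bpnc,lfo] -> 14 lines: hye qptoa wzrr nqcup wip bpnc lfo jkxva stsl kkcbo dix xhji lwb dxqyt
Hunk 5: at line 2 remove [wzrr,nqcup,wip] add [kqa,uxo] -> 13 lines: hye qptoa kqa uxo bpnc lfo jkxva stsl kkcbo dix xhji lwb dxqyt
Hunk 6: at line 7 remove [kkcbo,dix,xhji] add [dpwdw,pgcr] -> 12 lines: hye qptoa kqa uxo bpnc lfo jkxva stsl dpwdw pgcr lwb dxqyt
Final line count: 12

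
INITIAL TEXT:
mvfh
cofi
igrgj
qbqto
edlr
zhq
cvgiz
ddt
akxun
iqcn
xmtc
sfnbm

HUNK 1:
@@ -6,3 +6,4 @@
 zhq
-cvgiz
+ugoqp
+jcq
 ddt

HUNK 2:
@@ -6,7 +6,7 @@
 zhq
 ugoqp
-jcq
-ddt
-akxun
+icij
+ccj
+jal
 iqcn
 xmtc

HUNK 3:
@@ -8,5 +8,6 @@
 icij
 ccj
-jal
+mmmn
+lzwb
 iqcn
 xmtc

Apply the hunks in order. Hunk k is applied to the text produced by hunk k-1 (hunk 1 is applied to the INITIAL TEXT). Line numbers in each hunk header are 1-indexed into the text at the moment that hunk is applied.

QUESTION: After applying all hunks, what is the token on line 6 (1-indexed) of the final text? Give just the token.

Hunk 1: at line 6 remove [cvgiz] add [ugoqp,jcq] -> 13 lines: mvfh cofi igrgj qbqto edlr zhq ugoqp jcq ddt akxun iqcn xmtc sfnbm
Hunk 2: at line 6 remove [jcq,ddt,akxun] add [icij,ccj,jal] -> 13 lines: mvfh cofi igrgj qbqto edlr zhq ugoqp icij ccj jal iqcn xmtc sfnbm
Hunk 3: at line 8 remove [jal] add [mmmn,lzwb] -> 14 lines: mvfh cofi igrgj qbqto edlr zhq ugoqp icij ccj mmmn lzwb iqcn xmtc sfnbm
Final line 6: zhq

Answer: zhq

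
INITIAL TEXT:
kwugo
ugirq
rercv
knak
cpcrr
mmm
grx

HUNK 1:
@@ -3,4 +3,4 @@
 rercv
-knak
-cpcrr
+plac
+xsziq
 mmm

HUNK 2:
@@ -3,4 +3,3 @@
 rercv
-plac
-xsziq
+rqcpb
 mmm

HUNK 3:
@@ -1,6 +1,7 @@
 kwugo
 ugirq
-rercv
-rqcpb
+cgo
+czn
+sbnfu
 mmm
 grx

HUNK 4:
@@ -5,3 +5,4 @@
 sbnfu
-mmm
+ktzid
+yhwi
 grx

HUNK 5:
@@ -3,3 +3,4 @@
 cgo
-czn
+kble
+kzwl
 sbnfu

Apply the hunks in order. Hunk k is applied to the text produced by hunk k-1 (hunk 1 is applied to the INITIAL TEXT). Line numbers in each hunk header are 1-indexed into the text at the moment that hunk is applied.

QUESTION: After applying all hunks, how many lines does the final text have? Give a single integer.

Answer: 9

Derivation:
Hunk 1: at line 3 remove [knak,cpcrr] add [plac,xsziq] -> 7 lines: kwugo ugirq rercv plac xsziq mmm grx
Hunk 2: at line 3 remove [plac,xsziq] add [rqcpb] -> 6 lines: kwugo ugirq rercv rqcpb mmm grx
Hunk 3: at line 1 remove [rercv,rqcpb] add [cgo,czn,sbnfu] -> 7 lines: kwugo ugirq cgo czn sbnfu mmm grx
Hunk 4: at line 5 remove [mmm] add [ktzid,yhwi] -> 8 lines: kwugo ugirq cgo czn sbnfu ktzid yhwi grx
Hunk 5: at line 3 remove [czn] add [kble,kzwl] -> 9 lines: kwugo ugirq cgo kble kzwl sbnfu ktzid yhwi grx
Final line count: 9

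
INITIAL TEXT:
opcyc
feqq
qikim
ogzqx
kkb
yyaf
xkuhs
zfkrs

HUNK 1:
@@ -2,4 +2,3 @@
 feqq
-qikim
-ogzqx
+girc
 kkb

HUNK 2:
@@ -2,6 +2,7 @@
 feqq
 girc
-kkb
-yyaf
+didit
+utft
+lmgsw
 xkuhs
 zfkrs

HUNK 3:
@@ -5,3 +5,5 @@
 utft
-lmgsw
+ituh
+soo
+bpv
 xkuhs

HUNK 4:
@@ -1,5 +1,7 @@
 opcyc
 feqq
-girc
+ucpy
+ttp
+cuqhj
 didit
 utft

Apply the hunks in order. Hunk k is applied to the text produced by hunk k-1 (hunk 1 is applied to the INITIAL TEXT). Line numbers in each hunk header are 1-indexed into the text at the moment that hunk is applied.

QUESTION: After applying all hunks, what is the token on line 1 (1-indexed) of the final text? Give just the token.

Hunk 1: at line 2 remove [qikim,ogzqx] add [girc] -> 7 lines: opcyc feqq girc kkb yyaf xkuhs zfkrs
Hunk 2: at line 2 remove [kkb,yyaf] add [didit,utft,lmgsw] -> 8 lines: opcyc feqq girc didit utft lmgsw xkuhs zfkrs
Hunk 3: at line 5 remove [lmgsw] add [ituh,soo,bpv] -> 10 lines: opcyc feqq girc didit utft ituh soo bpv xkuhs zfkrs
Hunk 4: at line 1 remove [girc] add [ucpy,ttp,cuqhj] -> 12 lines: opcyc feqq ucpy ttp cuqhj didit utft ituh soo bpv xkuhs zfkrs
Final line 1: opcyc

Answer: opcyc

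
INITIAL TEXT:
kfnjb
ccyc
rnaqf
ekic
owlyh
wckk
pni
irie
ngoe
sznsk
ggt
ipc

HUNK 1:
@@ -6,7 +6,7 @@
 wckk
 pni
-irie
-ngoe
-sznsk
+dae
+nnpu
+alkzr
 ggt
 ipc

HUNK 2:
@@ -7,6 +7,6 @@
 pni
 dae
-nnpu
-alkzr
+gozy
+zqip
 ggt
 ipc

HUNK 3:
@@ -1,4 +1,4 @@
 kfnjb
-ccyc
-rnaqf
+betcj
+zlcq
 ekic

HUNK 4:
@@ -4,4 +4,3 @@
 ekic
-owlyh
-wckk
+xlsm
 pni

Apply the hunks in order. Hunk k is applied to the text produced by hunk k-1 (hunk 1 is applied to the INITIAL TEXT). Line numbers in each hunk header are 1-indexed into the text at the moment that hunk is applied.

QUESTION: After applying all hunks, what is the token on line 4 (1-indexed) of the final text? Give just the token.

Answer: ekic

Derivation:
Hunk 1: at line 6 remove [irie,ngoe,sznsk] add [dae,nnpu,alkzr] -> 12 lines: kfnjb ccyc rnaqf ekic owlyh wckk pni dae nnpu alkzr ggt ipc
Hunk 2: at line 7 remove [nnpu,alkzr] add [gozy,zqip] -> 12 lines: kfnjb ccyc rnaqf ekic owlyh wckk pni dae gozy zqip ggt ipc
Hunk 3: at line 1 remove [ccyc,rnaqf] add [betcj,zlcq] -> 12 lines: kfnjb betcj zlcq ekic owlyh wckk pni dae gozy zqip ggt ipc
Hunk 4: at line 4 remove [owlyh,wckk] add [xlsm] -> 11 lines: kfnjb betcj zlcq ekic xlsm pni dae gozy zqip ggt ipc
Final line 4: ekic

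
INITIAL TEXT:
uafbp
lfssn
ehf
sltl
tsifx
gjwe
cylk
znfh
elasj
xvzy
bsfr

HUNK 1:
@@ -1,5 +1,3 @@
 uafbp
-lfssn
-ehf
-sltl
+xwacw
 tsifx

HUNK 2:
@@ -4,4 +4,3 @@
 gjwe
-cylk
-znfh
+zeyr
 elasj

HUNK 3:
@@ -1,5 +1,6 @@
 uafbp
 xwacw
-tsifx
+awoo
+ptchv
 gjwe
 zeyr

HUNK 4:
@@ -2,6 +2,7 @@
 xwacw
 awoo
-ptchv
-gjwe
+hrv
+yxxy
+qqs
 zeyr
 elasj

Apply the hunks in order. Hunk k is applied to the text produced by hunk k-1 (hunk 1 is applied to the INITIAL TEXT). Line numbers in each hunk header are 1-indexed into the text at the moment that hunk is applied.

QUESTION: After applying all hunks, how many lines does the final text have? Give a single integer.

Answer: 10

Derivation:
Hunk 1: at line 1 remove [lfssn,ehf,sltl] add [xwacw] -> 9 lines: uafbp xwacw tsifx gjwe cylk znfh elasj xvzy bsfr
Hunk 2: at line 4 remove [cylk,znfh] add [zeyr] -> 8 lines: uafbp xwacw tsifx gjwe zeyr elasj xvzy bsfr
Hunk 3: at line 1 remove [tsifx] add [awoo,ptchv] -> 9 lines: uafbp xwacw awoo ptchv gjwe zeyr elasj xvzy bsfr
Hunk 4: at line 2 remove [ptchv,gjwe] add [hrv,yxxy,qqs] -> 10 lines: uafbp xwacw awoo hrv yxxy qqs zeyr elasj xvzy bsfr
Final line count: 10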